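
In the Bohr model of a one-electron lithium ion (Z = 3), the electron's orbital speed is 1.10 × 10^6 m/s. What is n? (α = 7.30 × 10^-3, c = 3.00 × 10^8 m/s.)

v_n = Zαc/n ⇒ n = Zαc/v = 3 × 0.00730 × 3.00 × 10^8 / 1.10 × 10^6 ≈ 5.97
n = 6

6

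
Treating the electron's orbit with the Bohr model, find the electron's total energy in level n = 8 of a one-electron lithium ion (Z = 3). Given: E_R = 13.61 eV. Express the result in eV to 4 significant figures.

E_n = −E_R·Z²/n² = −13.61 × 3²/8² = -1.914 eV

-1.914 eV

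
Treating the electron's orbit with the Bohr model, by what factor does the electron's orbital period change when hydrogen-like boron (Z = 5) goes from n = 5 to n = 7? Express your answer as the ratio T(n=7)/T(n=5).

343/125

T ∝ Z^-2 · n^3; with Z fixed, T ∝ n^3.
T(n=7)/T(n=5) = (7/5)^3 = 343/125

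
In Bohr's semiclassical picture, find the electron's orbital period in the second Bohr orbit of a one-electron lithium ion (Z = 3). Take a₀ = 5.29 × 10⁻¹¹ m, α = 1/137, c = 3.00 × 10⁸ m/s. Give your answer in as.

135 as

r = n²a₀/Z = 2²·5.29 × 10⁻¹¹/3 = 7.05 × 10⁻¹¹ m
v = Zαc/n = 3·0.00730·3.00 × 10⁸/2 = 3.28 × 10⁶ m/s
T = 2πr/v = 1.35 × 10⁻¹⁶ s = 135 as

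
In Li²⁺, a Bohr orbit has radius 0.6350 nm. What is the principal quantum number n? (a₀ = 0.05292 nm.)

6

r_n = n²a₀/Z ⇒ n² = rZ/a₀ = 0.6350 × 3 / 0.05292 ≈ 36.00
n = 6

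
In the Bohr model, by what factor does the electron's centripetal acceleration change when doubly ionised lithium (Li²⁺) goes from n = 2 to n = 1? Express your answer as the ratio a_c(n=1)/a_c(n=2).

16

a_c ∝ Z^3 · n^-4; with Z fixed, a_c ∝ n^-4.
a_c(n=1)/a_c(n=2) = (1/2)^-4 = 16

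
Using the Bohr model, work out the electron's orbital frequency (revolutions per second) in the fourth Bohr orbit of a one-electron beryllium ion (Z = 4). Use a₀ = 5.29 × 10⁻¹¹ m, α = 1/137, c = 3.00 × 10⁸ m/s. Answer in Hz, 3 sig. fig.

1.65 × 10¹⁵ Hz

r = n²a₀/Z = 2.12 × 10⁻¹⁰ m, v = Zαc/n = 2.19 × 10⁶ m/s
f = v/(2πr) = 1.65 × 10¹⁵ Hz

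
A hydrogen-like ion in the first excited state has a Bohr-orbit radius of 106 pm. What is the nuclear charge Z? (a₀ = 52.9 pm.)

2

r_n = n²a₀/Z ⇒ Z = n²a₀/r = 2² × 52.9 / 106 ≈ 2.00
Z = 2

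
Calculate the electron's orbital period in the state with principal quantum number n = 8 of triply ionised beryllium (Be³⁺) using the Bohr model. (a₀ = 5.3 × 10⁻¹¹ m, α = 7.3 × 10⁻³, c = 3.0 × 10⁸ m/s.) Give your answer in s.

r = n²a₀/Z = 8²·5.3 × 10⁻¹¹/4 = 8.5 × 10⁻¹⁰ m
v = Zαc/n = 4·0.0073·3.0 × 10⁸/8 = 1.1 × 10⁶ m/s
T = 2πr/v = 4.9 × 10⁻¹⁵ s

4.9 × 10⁻¹⁵ s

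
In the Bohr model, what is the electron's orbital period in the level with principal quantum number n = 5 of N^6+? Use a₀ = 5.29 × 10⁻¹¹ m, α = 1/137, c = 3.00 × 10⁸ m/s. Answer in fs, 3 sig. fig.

r = n²a₀/Z = 5²·5.29 × 10⁻¹¹/7 = 1.89 × 10⁻¹⁰ m
v = Zαc/n = 7·0.00730·3.00 × 10⁸/5 = 3.07 × 10⁶ m/s
T = 2πr/v = 3.87 × 10⁻¹⁶ s = 0.387 fs

0.387 fs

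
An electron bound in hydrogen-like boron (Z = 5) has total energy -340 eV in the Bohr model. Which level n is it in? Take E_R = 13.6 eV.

E_n = −E_R Z²/n² ⇒ n² = E_R Z²/(−E_n) = 13.6 × 5² / 340 ≈ 1.00
n = 1

1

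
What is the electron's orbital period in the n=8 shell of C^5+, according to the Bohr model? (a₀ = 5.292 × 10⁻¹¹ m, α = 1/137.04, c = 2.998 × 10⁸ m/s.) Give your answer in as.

2162 as

r = n²a₀/Z = 8²·5.292 × 10⁻¹¹/6 = 5.645 × 10⁻¹⁰ m
v = Zαc/n = 6·0.007297·2.998 × 10⁸/8 = 1.641 × 10⁶ m/s
T = 2πr/v = 2.162 × 10⁻¹⁵ s = 2162 as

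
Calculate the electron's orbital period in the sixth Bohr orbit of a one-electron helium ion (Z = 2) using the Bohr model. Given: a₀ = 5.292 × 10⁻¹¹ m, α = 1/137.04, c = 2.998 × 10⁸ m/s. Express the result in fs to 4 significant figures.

8.207 fs

r = n²a₀/Z = 6²·5.292 × 10⁻¹¹/2 = 9.526 × 10⁻¹⁰ m
v = Zαc/n = 2·0.007297·2.998 × 10⁸/6 = 7.292 × 10⁵ m/s
T = 2πr/v = 8.207 × 10⁻¹⁵ s = 8.207 fs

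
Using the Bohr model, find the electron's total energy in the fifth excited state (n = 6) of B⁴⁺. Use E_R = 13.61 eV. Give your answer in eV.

-9.451 eV

E_n = −E_R·Z²/n² = −13.61 × 5²/6² = -9.451 eV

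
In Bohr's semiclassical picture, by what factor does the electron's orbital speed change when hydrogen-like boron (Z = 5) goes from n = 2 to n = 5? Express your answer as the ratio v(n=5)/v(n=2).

2/5

v ∝ Z^1 · n^-1; with Z fixed, v ∝ n^-1.
v(n=5)/v(n=2) = (5/2)^-1 = 2/5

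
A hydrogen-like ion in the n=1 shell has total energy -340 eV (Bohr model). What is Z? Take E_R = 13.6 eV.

5

E_n = −E_R Z²/n² ⇒ Z² = −E_n n²/E_R = 340 × 1² / 13.6 ≈ 25.00
Z = 5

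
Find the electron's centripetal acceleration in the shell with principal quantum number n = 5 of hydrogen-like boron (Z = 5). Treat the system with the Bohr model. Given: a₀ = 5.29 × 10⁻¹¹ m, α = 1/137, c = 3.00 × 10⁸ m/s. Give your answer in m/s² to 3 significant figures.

1.81 × 10²² m/s²

r = n²a₀/Z = 2.64 × 10⁻¹⁰ m, v = Zαc/n = 2.19 × 10⁶ m/s
a = v²/r = (2.19 × 10⁶)² / 2.64 × 10⁻¹⁰ = 1.81 × 10²² m/s²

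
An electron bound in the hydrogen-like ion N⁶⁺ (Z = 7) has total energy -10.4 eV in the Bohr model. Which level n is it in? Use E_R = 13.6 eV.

E_n = −E_R Z²/n² ⇒ n² = E_R Z²/(−E_n) = 13.6 × 7² / 10.4 ≈ 64.08
n = 8

8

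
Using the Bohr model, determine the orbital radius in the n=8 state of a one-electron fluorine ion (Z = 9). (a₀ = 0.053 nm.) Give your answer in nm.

0.38 nm

r_n = n²a₀/Z = 8² × 0.053 / 9
    = 64 × 0.053 / 9 = 0.38 nm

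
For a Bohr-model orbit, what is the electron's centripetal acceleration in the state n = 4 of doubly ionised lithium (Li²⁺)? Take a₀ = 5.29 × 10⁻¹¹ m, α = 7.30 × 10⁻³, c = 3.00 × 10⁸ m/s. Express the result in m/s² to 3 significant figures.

9.56 × 10²¹ m/s²

r = n²a₀/Z = 2.82 × 10⁻¹⁰ m, v = Zαc/n = 1.64 × 10⁶ m/s
a = v²/r = (1.64 × 10⁶)² / 2.82 × 10⁻¹⁰ = 9.56 × 10²¹ m/s²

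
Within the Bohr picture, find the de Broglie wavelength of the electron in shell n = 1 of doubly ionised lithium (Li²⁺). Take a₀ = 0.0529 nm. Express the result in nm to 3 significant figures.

The Bohr quantisation condition is nλ = 2πr_n.
r_n = n²a₀/Z = 0.0176 nm
λ = 2πr_n/n = 2π·0.0176/1 = 0.111 nm

0.111 nm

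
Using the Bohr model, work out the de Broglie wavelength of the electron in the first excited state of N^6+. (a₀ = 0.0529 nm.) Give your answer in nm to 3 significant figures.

0.0950 nm

The Bohr quantisation condition is nλ = 2πr_n.
r_n = n²a₀/Z = 0.0302 nm
λ = 2πr_n/n = 2π·0.0302/2 = 0.0950 nm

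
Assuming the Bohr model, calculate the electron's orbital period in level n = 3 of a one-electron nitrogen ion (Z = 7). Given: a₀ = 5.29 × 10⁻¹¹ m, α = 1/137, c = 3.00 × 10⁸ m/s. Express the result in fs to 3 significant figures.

0.0836 fs

r = n²a₀/Z = 3²·5.29 × 10⁻¹¹/7 = 6.80 × 10⁻¹¹ m
v = Zαc/n = 7·0.00730·3.00 × 10⁸/3 = 5.11 × 10⁶ m/s
T = 2πr/v = 8.36 × 10⁻¹⁷ s = 0.0836 fs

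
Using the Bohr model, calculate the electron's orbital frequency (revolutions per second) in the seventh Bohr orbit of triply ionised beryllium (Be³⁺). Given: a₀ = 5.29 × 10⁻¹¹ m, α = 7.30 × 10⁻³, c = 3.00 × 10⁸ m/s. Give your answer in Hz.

3.07 × 10¹⁴ Hz

r = n²a₀/Z = 6.48 × 10⁻¹⁰ m, v = Zαc/n = 1.25 × 10⁶ m/s
f = v/(2πr) = 3.07 × 10¹⁴ Hz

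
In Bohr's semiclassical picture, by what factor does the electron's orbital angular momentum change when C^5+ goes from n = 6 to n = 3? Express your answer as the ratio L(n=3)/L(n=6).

L = nℏ depends only on n, so L ∝ n.
L(n=3)/L(n=6) = (3/6)^1 = 1/2

1/2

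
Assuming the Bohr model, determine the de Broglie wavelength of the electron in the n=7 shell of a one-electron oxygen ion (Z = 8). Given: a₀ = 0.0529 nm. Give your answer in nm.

The Bohr quantisation condition is nλ = 2πr_n.
r_n = n²a₀/Z = 0.324 nm
λ = 2πr_n/n = 2π·0.324/7 = 0.291 nm

0.291 nm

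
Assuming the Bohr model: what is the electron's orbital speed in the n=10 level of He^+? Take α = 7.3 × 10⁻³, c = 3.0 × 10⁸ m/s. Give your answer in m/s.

4.4 × 10⁵ m/s

v_n = Zαc/n = 2 × 0.0073 × 3.0 × 10⁸ / 10
    = 4.4 × 10⁵ m/s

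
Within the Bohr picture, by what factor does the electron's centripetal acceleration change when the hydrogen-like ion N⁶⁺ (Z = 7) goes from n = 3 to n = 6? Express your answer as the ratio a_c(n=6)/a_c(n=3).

a_c ∝ Z^3 · n^-4; with Z fixed, a_c ∝ n^-4.
a_c(n=6)/a_c(n=3) = (6/3)^-4 = 1/16

1/16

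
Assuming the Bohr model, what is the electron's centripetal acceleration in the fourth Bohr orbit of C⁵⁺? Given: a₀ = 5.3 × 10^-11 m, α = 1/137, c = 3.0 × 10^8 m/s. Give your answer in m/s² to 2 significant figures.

7.6 × 10^22 m/s²

r = n²a₀/Z = 1.4 × 10^-10 m, v = Zαc/n = 3.3 × 10^6 m/s
a = v²/r = (3.3 × 10^6)² / 1.4 × 10^-10 = 7.6 × 10^22 m/s²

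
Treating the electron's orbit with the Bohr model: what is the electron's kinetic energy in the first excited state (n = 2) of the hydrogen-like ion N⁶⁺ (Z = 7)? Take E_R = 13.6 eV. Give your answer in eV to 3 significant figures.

167 eV

For a Coulomb orbit the virial theorem gives K = −E_n.
E_n = −E_R·Z²/n², so K = E_R·Z²/n² = 13.6 × 7²/2² = 167 eV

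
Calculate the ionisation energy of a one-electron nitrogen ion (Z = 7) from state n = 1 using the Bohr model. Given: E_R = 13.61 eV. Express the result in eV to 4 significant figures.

E_n = −E_R·Z²/n² = −13.61 × 7²/1² eV = -666.9 eV
Ionisation energy = −E_n = 666.9 eV

666.9 eV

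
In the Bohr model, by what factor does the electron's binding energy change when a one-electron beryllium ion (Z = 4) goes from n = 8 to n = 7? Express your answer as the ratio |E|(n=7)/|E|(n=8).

64/49

|E| ∝ Z^2 · n^-2; with Z fixed, |E| ∝ n^-2.
|E|(n=7)/|E|(n=8) = (7/8)^-2 = 64/49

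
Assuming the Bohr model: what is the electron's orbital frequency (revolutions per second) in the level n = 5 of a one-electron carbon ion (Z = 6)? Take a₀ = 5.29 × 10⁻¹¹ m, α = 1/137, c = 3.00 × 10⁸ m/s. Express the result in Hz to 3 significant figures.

r = n²a₀/Z = 2.20 × 10⁻¹⁰ m, v = Zαc/n = 2.63 × 10⁶ m/s
f = v/(2πr) = 1.90 × 10¹⁵ Hz

1.90 × 10¹⁵ Hz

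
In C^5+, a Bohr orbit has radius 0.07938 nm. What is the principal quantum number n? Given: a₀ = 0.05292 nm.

r_n = n²a₀/Z ⇒ n² = rZ/a₀ = 0.07938 × 6 / 0.05292 ≈ 9.00
n = 3

3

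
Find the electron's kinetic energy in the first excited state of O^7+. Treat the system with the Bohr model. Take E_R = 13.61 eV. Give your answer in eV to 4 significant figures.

For a Coulomb orbit the virial theorem gives K = −E_n.
E_n = −E_R·Z²/n², so K = E_R·Z²/n² = 13.61 × 8²/2² = 217.8 eV

217.8 eV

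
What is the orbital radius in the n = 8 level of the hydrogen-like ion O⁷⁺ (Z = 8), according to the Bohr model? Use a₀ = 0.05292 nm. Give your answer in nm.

r_n = n²a₀/Z = 8² × 0.05292 / 8
    = 64 × 0.05292 / 8 = 0.4234 nm

0.4234 nm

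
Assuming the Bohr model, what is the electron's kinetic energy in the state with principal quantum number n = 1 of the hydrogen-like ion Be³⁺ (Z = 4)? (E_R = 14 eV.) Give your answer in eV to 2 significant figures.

220 eV

For a Coulomb orbit the virial theorem gives K = −E_n.
E_n = −E_R·Z²/n², so K = E_R·Z²/n² = 14 × 4²/1² = 220 eV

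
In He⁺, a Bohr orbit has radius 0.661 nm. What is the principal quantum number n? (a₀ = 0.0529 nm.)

r_n = n²a₀/Z ⇒ n² = rZ/a₀ = 0.661 × 2 / 0.0529 ≈ 24.99
n = 5

5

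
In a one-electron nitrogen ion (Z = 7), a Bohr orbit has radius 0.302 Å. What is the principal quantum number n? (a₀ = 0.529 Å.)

r_n = n²a₀/Z ⇒ n² = rZ/a₀ = 0.302 × 7 / 0.529 ≈ 4.00
n = 2

2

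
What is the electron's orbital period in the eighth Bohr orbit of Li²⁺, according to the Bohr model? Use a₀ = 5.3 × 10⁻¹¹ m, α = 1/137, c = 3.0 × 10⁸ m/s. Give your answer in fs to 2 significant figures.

r = n²a₀/Z = 8²·5.3 × 10⁻¹¹/3 = 1.1 × 10⁻⁹ m
v = Zαc/n = 3·0.0073·3.0 × 10⁸/8 = 8.2 × 10⁵ m/s
T = 2πr/v = 8.7 × 10⁻¹⁵ s = 8.7 fs

8.7 fs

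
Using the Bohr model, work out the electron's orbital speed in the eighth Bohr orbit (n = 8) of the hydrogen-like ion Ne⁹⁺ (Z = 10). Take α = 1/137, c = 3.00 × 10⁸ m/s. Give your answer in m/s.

2.74 × 10⁶ m/s

v_n = Zαc/n = 10 × 0.00730 × 3.00 × 10⁸ / 8
    = 2.74 × 10⁶ m/s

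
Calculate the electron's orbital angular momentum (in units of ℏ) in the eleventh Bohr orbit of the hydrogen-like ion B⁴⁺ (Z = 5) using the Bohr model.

L_n = nℏ, so L/ℏ = n = 11.

11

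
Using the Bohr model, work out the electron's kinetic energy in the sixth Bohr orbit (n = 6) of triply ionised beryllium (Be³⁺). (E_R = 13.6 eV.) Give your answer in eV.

6.04 eV

For a Coulomb orbit the virial theorem gives K = −E_n.
E_n = −E_R·Z²/n², so K = E_R·Z²/n² = 13.6 × 4²/6² = 6.04 eV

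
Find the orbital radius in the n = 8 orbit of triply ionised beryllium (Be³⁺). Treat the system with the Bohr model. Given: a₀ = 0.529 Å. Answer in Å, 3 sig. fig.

r_n = n²a₀/Z = 8² × 0.529 / 4
    = 64 × 0.529 / 4 = 8.46 Å

8.46 Å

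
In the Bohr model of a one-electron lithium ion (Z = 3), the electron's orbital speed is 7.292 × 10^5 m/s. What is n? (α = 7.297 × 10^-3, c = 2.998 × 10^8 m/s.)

v_n = Zαc/n ⇒ n = Zαc/v = 3 × 0.007297 × 2.998 × 10^8 / 7.292 × 10^5 ≈ 9.00
n = 9

9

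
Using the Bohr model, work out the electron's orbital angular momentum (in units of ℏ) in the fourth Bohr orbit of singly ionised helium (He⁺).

4

L_n = nℏ, so L/ℏ = n = 4.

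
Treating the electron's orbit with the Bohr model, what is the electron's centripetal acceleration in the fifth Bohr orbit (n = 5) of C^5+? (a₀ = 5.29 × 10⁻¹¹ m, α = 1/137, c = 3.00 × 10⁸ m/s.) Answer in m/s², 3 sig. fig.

3.13 × 10²² m/s²

r = n²a₀/Z = 2.20 × 10⁻¹⁰ m, v = Zαc/n = 2.63 × 10⁶ m/s
a = v²/r = (2.63 × 10⁶)² / 2.20 × 10⁻¹⁰ = 3.13 × 10²² m/s²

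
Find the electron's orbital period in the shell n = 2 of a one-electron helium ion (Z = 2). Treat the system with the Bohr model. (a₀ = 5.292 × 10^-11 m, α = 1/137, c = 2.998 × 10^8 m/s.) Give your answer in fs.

r = n²a₀/Z = 2²·5.292 × 10^-11/2 = 1.058 × 10^-10 m
v = Zαc/n = 2·0.007299·2.998 × 10^8/2 = 2.188 × 10^6 m/s
T = 2πr/v = 3.039 × 10^-16 s = 0.3039 fs

0.3039 fs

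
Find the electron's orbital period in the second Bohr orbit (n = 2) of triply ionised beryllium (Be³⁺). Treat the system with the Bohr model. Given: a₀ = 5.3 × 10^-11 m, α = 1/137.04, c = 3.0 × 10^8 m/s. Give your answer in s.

7.6 × 10^-17 s

r = n²a₀/Z = 2²·5.3 × 10^-11/4 = 5.3 × 10^-11 m
v = Zαc/n = 4·0.0073·3.0 × 10^8/2 = 4.4 × 10^6 m/s
T = 2πr/v = 7.6 × 10^-17 s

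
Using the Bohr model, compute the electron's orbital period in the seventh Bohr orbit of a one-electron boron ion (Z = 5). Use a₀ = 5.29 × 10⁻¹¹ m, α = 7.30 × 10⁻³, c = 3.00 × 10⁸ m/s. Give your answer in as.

r = n²a₀/Z = 7²·5.29 × 10⁻¹¹/5 = 5.18 × 10⁻¹⁰ m
v = Zαc/n = 5·0.00730·3.00 × 10⁸/7 = 1.56 × 10⁶ m/s
T = 2πr/v = 2.08 × 10⁻¹⁵ s = 2080 as

2080 as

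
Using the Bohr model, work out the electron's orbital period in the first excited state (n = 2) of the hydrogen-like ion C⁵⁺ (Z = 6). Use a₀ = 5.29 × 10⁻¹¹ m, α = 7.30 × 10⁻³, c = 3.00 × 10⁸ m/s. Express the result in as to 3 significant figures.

33.7 as

r = n²a₀/Z = 2²·5.29 × 10⁻¹¹/6 = 3.53 × 10⁻¹¹ m
v = Zαc/n = 6·0.00730·3.00 × 10⁸/2 = 6.57 × 10⁶ m/s
T = 2πr/v = 3.37 × 10⁻¹⁷ s = 33.7 as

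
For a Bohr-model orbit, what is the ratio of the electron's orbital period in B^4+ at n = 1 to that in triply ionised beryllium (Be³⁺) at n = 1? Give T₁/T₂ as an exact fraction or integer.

16/25

T ∝ Z^-2 · n^3
T₁/T₂ = (5/4)^-2 · (1/1)^3 = 16/25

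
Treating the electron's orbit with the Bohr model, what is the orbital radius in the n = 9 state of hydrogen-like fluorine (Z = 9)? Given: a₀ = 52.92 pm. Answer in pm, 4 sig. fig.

r_n = n²a₀/Z = 9² × 52.92 / 9
    = 81 × 52.92 / 9 = 476.3 pm

476.3 pm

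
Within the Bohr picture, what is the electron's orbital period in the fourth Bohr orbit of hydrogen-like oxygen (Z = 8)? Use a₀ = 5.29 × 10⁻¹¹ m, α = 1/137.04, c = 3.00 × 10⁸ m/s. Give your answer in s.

r = n²a₀/Z = 4²·5.29 × 10⁻¹¹/8 = 1.06 × 10⁻¹⁰ m
v = Zαc/n = 8·0.00730·3.00 × 10⁸/4 = 4.38 × 10⁶ m/s
T = 2πr/v = 1.52 × 10⁻¹⁶ s

1.52 × 10⁻¹⁶ s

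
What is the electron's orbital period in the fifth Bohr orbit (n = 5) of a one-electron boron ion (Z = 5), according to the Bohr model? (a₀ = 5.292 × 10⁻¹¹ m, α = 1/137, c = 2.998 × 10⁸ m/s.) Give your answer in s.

r = n²a₀/Z = 5²·5.292 × 10⁻¹¹/5 = 2.646 × 10⁻¹⁰ m
v = Zαc/n = 5·0.007299·2.998 × 10⁸/5 = 2.188 × 10⁶ m/s
T = 2πr/v = 7.597 × 10⁻¹⁶ s

7.597 × 10⁻¹⁶ s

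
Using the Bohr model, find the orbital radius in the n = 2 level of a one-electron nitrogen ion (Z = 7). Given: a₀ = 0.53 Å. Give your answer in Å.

0.30 Å

r_n = n²a₀/Z = 2² × 0.53 / 7
    = 4 × 0.53 / 7 = 0.30 Å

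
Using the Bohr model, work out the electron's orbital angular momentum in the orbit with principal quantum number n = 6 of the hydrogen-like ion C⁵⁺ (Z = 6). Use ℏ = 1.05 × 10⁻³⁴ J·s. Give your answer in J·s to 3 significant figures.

L_n = nℏ = 6 × 1.05 × 10⁻³⁴ = 6.30 × 10⁻³⁴ J·s

6.30 × 10⁻³⁴ J·s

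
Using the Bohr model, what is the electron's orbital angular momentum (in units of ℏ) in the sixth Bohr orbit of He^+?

6

L_n = nℏ, so L/ℏ = n = 6.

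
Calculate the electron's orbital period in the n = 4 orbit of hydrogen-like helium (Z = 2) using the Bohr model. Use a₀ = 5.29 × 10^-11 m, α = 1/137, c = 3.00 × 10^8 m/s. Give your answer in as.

r = n²a₀/Z = 4²·5.29 × 10^-11/2 = 4.23 × 10^-10 m
v = Zαc/n = 2·0.00730·3.00 × 10^8/4 = 1.09 × 10^6 m/s
T = 2πr/v = 2.43 × 10^-15 s = 2430 as

2430 as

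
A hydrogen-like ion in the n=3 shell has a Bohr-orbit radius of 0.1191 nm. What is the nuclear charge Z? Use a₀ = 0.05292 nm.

4

r_n = n²a₀/Z ⇒ Z = n²a₀/r = 3² × 0.05292 / 0.1191 ≈ 4.00
Z = 4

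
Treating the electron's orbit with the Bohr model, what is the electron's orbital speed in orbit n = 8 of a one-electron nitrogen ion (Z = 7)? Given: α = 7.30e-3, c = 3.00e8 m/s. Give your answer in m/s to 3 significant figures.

1.92e6 m/s

v_n = Zαc/n = 7 × 0.00730 × 3.00e8 / 8
    = 1.92e6 m/s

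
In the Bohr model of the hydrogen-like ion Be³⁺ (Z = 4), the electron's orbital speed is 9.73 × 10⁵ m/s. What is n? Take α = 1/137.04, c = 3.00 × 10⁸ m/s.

v_n = Zαc/n ⇒ n = Zαc/v = 4 × 0.00730 × 3.00 × 10⁸ / 9.73 × 10⁵ ≈ 9.00
n = 9

9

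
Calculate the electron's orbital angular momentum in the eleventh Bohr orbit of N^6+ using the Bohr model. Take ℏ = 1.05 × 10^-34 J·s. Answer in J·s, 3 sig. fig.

L_n = nℏ = 11 × 1.05 × 10^-34 = 1.16 × 10^-33 J·s

1.16 × 10^-33 J·s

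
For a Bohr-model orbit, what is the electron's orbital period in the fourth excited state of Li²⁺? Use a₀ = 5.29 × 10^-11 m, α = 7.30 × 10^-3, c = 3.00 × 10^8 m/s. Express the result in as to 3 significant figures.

2110 as

r = n²a₀/Z = 5²·5.29 × 10^-11/3 = 4.41 × 10^-10 m
v = Zαc/n = 3·0.00730·3.00 × 10^8/5 = 1.31 × 10^6 m/s
T = 2πr/v = 2.11 × 10^-15 s = 2110 as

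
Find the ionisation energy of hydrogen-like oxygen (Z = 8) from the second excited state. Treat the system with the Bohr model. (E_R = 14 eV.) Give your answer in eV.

100 eV

E_n = −E_R·Z²/n² = −14 × 8²/3² eV = -100 eV
Ionisation energy = −E_n = 100 eV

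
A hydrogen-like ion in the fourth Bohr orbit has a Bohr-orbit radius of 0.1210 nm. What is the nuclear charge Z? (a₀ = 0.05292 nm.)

r_n = n²a₀/Z ⇒ Z = n²a₀/r = 4² × 0.05292 / 0.1210 ≈ 7.00
Z = 7

7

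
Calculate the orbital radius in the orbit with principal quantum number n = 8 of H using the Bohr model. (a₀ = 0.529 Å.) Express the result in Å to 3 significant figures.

r_n = n²a₀/Z = 8² × 0.529 / 1
    = 64 × 0.529 / 1 = 33.9 Å

33.9 Å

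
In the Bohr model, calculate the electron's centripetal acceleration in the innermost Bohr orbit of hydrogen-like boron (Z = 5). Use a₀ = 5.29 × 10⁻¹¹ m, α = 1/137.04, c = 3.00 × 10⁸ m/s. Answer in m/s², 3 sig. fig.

1.13 × 10²⁵ m/s²

r = n²a₀/Z = 1.06 × 10⁻¹¹ m, v = Zαc/n = 1.09 × 10⁷ m/s
a = v²/r = (1.09 × 10⁷)² / 1.06 × 10⁻¹¹ = 1.13 × 10²⁵ m/s²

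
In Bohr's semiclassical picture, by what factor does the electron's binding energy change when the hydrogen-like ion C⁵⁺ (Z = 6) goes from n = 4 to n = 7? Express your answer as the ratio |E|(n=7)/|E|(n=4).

|E| ∝ Z^2 · n^-2; with Z fixed, |E| ∝ n^-2.
|E|(n=7)/|E|(n=4) = (7/4)^-2 = 16/49

16/49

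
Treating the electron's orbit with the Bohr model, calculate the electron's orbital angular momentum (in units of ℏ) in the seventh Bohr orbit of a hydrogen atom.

7

L_n = nℏ, so L/ℏ = n = 7.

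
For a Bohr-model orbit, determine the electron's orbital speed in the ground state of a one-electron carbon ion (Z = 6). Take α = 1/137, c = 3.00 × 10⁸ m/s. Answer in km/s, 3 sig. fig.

v_n = Zαc/n = 6 × 0.00730 × 3.00 × 10⁸ / 1
    = 1.31 × 10⁴ km/s

1.31 × 10⁴ km/s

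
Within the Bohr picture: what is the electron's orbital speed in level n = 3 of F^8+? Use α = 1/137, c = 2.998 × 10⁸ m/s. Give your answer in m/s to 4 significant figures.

6.565 × 10⁶ m/s

v_n = Zαc/n = 9 × 0.007299 × 2.998 × 10⁸ / 3
    = 6.565 × 10⁶ m/s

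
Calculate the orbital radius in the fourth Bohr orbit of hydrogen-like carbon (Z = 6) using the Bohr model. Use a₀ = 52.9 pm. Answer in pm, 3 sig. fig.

r_n = n²a₀/Z = 4² × 52.9 / 6
    = 16 × 52.9 / 6 = 141 pm

141 pm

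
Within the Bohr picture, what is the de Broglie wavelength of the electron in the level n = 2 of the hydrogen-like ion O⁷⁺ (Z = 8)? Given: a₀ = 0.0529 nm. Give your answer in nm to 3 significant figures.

The Bohr quantisation condition is nλ = 2πr_n.
r_n = n²a₀/Z = 0.0265 nm
λ = 2πr_n/n = 2π·0.0265/2 = 0.0831 nm

0.0831 nm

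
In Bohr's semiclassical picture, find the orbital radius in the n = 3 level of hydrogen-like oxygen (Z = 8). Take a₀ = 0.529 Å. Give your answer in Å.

r_n = n²a₀/Z = 3² × 0.529 / 8
    = 9 × 0.529 / 8 = 0.595 Å

0.595 Å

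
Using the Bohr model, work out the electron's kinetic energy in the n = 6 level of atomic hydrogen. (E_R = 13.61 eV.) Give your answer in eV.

0.3781 eV

For a Coulomb orbit the virial theorem gives K = −E_n.
E_n = −E_R·Z²/n², so K = E_R·Z²/n² = 13.61 × 1²/6² = 0.3781 eV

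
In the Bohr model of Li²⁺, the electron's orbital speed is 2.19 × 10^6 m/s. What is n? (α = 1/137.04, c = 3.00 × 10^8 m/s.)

v_n = Zαc/n ⇒ n = Zαc/v = 3 × 0.00730 × 3.00 × 10^8 / 2.19 × 10^6 ≈ 3.00
n = 3

3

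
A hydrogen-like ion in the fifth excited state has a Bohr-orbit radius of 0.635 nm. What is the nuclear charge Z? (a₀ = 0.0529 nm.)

3

r_n = n²a₀/Z ⇒ Z = n²a₀/r = 6² × 0.0529 / 0.635 ≈ 3.00
Z = 3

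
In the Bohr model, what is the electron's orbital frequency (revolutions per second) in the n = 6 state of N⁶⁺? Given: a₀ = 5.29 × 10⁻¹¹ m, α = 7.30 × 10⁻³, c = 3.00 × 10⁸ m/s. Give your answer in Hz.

r = n²a₀/Z = 2.72 × 10⁻¹⁰ m, v = Zαc/n = 2.56 × 10⁶ m/s
f = v/(2πr) = 1.49 × 10¹⁵ Hz

1.49 × 10¹⁵ Hz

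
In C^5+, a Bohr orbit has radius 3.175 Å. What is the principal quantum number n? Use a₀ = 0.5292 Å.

r_n = n²a₀/Z ⇒ n² = rZ/a₀ = 3.175 × 6 / 0.5292 ≈ 36.00
n = 6

6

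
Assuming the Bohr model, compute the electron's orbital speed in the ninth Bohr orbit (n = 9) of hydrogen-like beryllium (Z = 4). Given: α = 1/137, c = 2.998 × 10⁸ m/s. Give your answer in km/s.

972.6 km/s

v_n = Zαc/n = 4 × 0.007299 × 2.998 × 10⁸ / 9
    = 972.6 km/s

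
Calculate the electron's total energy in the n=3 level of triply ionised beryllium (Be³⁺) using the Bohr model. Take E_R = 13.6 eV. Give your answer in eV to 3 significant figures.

-24.2 eV

E_n = −E_R·Z²/n² = −13.6 × 4²/3² = -24.2 eV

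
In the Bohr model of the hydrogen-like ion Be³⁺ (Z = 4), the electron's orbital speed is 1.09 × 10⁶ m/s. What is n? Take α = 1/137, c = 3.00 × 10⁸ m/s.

8

v_n = Zαc/n ⇒ n = Zαc/v = 4 × 0.00730 × 3.00 × 10⁸ / 1.09 × 10⁶ ≈ 8.04
n = 8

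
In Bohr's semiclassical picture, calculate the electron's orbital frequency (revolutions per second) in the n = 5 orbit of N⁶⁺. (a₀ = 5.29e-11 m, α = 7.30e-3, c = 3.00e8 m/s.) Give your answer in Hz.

r = n²a₀/Z = 1.89e-10 m, v = Zαc/n = 3.07e6 m/s
f = v/(2πr) = 2.58e15 Hz

2.58e15 Hz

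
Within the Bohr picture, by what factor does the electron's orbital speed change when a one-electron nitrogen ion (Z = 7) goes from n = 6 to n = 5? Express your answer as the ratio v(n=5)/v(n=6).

6/5

v ∝ Z^1 · n^-1; with Z fixed, v ∝ n^-1.
v(n=5)/v(n=6) = (5/6)^-1 = 6/5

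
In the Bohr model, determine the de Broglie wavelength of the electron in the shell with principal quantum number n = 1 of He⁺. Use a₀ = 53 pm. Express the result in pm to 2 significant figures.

170 pm

The Bohr quantisation condition is nλ = 2πr_n.
r_n = n²a₀/Z = 26 pm
λ = 2πr_n/n = 2π·26/1 = 170 pm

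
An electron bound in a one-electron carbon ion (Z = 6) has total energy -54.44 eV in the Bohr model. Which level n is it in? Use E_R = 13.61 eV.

3

E_n = −E_R Z²/n² ⇒ n² = E_R Z²/(−E_n) = 13.61 × 6² / 54.44 ≈ 9.00
n = 3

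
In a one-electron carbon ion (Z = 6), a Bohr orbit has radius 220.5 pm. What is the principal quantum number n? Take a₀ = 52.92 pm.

5

r_n = n²a₀/Z ⇒ n² = rZ/a₀ = 220.5 × 6 / 52.92 ≈ 25.00
n = 5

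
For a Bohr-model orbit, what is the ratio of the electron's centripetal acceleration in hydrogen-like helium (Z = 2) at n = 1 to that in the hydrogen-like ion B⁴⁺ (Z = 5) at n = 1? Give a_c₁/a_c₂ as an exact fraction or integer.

a_c ∝ Z^3 · n^-4
a_c₁/a_c₂ = (2/5)^3 · (1/1)^-4 = 8/125

8/125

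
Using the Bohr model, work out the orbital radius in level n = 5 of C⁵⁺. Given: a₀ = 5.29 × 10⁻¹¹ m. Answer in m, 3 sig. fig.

2.20 × 10⁻¹⁰ m

r_n = n²a₀/Z = 5² × 5.29 × 10⁻¹¹ / 6
    = 25 × 5.29 × 10⁻¹¹ / 6 = 2.20 × 10⁻¹⁰ m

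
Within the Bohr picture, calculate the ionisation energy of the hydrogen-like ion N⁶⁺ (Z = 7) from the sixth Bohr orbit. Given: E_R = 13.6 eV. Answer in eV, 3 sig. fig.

E_n = −E_R·Z²/n² = −13.6 × 7²/6² eV = -18.5 eV
Ionisation energy = −E_n = 18.5 eV

18.5 eV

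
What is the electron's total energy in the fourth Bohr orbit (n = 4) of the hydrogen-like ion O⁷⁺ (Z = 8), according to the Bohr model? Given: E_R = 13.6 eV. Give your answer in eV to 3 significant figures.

E_n = −E_R·Z²/n² = −13.6 × 8²/4² = -54.4 eV

-54.4 eV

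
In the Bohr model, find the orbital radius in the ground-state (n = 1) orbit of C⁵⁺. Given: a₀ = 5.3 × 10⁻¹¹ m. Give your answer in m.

r_n = n²a₀/Z = 1² × 5.3 × 10⁻¹¹ / 6
    = 1 × 5.3 × 10⁻¹¹ / 6 = 8.8 × 10⁻¹² m

8.8 × 10⁻¹² m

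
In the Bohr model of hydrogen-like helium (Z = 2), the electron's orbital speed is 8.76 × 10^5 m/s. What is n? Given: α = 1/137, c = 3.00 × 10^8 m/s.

v_n = Zαc/n ⇒ n = Zαc/v = 2 × 0.00730 × 3.00 × 10^8 / 8.76 × 10^5 ≈ 5.00
n = 5

5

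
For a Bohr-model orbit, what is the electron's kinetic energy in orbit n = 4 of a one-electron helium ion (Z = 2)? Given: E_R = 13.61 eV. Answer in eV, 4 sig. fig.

For a Coulomb orbit the virial theorem gives K = −E_n.
E_n = −E_R·Z²/n², so K = E_R·Z²/n² = 13.61 × 2²/4² = 3.402 eV

3.402 eV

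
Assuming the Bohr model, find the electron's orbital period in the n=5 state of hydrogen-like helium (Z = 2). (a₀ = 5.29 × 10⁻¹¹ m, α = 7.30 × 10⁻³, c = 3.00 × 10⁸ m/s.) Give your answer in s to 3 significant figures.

4.74 × 10⁻¹⁵ s

r = n²a₀/Z = 5²·5.29 × 10⁻¹¹/2 = 6.61 × 10⁻¹⁰ m
v = Zαc/n = 2·0.00730·3.00 × 10⁸/5 = 8.76 × 10⁵ m/s
T = 2πr/v = 4.74 × 10⁻¹⁵ s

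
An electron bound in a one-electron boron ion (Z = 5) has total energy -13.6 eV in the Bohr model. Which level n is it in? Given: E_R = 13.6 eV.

E_n = −E_R Z²/n² ⇒ n² = E_R Z²/(−E_n) = 13.6 × 5² / 13.6 ≈ 25.00
n = 5

5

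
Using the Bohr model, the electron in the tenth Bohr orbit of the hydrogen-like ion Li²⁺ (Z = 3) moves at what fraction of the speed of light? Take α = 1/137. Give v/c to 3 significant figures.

v_n = Zαc/n, so v/c = Zα/n = 3 × 0.00730 / 10 = 0.00219

0.00219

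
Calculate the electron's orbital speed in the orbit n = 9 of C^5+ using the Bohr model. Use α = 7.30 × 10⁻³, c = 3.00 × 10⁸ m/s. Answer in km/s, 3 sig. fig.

v_n = Zαc/n = 6 × 0.00730 × 3.00 × 10⁸ / 9
    = 1460 km/s

1460 km/s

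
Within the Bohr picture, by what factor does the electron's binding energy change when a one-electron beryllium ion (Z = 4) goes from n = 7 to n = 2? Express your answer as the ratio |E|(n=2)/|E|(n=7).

|E| ∝ Z^2 · n^-2; with Z fixed, |E| ∝ n^-2.
|E|(n=2)/|E|(n=7) = (2/7)^-2 = 49/4

49/4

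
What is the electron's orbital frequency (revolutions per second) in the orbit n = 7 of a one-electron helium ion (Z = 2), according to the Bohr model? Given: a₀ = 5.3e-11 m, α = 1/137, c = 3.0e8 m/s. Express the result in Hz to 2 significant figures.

r = n²a₀/Z = 1.3e-9 m, v = Zαc/n = 6.3e5 m/s
f = v/(2πr) = 7.7e13 Hz

7.7e13 Hz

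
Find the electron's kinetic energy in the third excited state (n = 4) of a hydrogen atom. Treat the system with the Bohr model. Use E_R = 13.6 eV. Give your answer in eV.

0.850 eV

For a Coulomb orbit the virial theorem gives K = −E_n.
E_n = −E_R·Z²/n², so K = E_R·Z²/n² = 13.6 × 1²/4² = 0.850 eV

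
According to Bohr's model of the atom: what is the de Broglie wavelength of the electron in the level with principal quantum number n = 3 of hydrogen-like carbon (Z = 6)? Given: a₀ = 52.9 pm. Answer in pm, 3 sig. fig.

The Bohr quantisation condition is nλ = 2πr_n.
r_n = n²a₀/Z = 79.3 pm
λ = 2πr_n/n = 2π·79.3/3 = 166 pm

166 pm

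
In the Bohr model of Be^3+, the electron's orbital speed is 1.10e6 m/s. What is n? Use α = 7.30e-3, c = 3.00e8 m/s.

8

v_n = Zαc/n ⇒ n = Zαc/v = 4 × 0.00730 × 3.00e8 / 1.10e6 ≈ 7.96
n = 8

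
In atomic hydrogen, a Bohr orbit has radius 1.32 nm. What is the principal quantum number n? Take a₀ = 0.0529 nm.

5

r_n = n²a₀/Z ⇒ n² = rZ/a₀ = 1.32 × 1 / 0.0529 ≈ 24.95
n = 5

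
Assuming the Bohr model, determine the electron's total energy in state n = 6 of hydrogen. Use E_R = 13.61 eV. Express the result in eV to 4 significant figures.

-0.3781 eV

E_n = −E_R·Z²/n² = −13.61 × 1²/6² = -0.3781 eV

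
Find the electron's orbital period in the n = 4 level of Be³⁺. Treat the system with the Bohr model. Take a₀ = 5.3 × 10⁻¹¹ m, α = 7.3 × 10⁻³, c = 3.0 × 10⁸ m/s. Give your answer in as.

610 as

r = n²a₀/Z = 4²·5.3 × 10⁻¹¹/4 = 2.1 × 10⁻¹⁰ m
v = Zαc/n = 4·0.0073·3.0 × 10⁸/4 = 2.2 × 10⁶ m/s
T = 2πr/v = 6.1 × 10⁻¹⁶ s = 610 as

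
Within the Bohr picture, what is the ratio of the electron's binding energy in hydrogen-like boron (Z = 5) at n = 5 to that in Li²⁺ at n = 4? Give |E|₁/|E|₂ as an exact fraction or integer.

16/9

|E| ∝ Z^2 · n^-2
|E|₁/|E|₂ = (5/3)^2 · (5/4)^-2 = 16/9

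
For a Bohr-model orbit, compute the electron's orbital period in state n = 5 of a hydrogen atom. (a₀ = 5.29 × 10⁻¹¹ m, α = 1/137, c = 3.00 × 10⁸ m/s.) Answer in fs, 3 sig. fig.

19.0 fs

r = n²a₀/Z = 5²·5.29 × 10⁻¹¹/1 = 1.32 × 10⁻⁹ m
v = Zαc/n = 1·0.00730·3.00 × 10⁸/5 = 4.38 × 10⁵ m/s
T = 2πr/v = 1.90 × 10⁻¹⁴ s = 19.0 fs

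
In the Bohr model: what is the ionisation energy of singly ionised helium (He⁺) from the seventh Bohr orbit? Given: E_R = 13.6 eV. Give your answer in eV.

E_n = −E_R·Z²/n² = −13.6 × 2²/7² eV = -1.11 eV
Ionisation energy = −E_n = 1.11 eV

1.11 eV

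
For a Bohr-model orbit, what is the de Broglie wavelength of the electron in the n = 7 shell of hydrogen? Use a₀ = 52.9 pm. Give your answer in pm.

2330 pm

The Bohr quantisation condition is nλ = 2πr_n.
r_n = n²a₀/Z = 2590 pm
λ = 2πr_n/n = 2π·2590/7 = 2330 pm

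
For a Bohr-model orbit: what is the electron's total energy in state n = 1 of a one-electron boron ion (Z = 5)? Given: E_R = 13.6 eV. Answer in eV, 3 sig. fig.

-340 eV

E_n = −E_R·Z²/n² = −13.6 × 5²/1² = -340 eV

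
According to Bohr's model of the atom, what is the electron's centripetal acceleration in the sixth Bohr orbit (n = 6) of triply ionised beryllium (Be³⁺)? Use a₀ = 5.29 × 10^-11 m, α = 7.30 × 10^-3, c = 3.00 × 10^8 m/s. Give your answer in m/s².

r = n²a₀/Z = 4.76 × 10^-10 m, v = Zαc/n = 1.46 × 10^6 m/s
a = v²/r = (1.46 × 10^6)² / 4.76 × 10^-10 = 4.48 × 10^21 m/s²

4.48 × 10^21 m/s²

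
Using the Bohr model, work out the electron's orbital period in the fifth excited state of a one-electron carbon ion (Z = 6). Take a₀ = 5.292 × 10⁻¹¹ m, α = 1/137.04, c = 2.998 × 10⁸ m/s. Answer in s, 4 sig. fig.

9.119 × 10⁻¹⁶ s

r = n²a₀/Z = 6²·5.292 × 10⁻¹¹/6 = 3.175 × 10⁻¹⁰ m
v = Zαc/n = 6·0.007297·2.998 × 10⁸/6 = 2.188 × 10⁶ m/s
T = 2πr/v = 9.119 × 10⁻¹⁶ s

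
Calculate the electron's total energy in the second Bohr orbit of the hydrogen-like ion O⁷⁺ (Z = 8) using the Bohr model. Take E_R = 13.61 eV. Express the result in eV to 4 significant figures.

E_n = −E_R·Z²/n² = −13.61 × 8²/2² = -217.8 eV

-217.8 eV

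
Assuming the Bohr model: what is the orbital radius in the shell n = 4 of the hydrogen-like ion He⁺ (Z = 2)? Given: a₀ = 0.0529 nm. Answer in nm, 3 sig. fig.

0.423 nm

r_n = n²a₀/Z = 4² × 0.0529 / 2
    = 16 × 0.0529 / 2 = 0.423 nm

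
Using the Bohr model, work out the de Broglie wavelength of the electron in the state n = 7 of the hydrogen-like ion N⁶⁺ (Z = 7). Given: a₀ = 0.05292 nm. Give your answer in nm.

The Bohr quantisation condition is nλ = 2πr_n.
r_n = n²a₀/Z = 0.3704 nm
λ = 2πr_n/n = 2π·0.3704/7 = 0.3325 nm

0.3325 nm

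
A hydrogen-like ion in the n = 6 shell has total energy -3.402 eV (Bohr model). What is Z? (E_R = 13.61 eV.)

3

E_n = −E_R Z²/n² ⇒ Z² = −E_n n²/E_R = 3.402 × 6² / 13.61 ≈ 9.00
Z = 3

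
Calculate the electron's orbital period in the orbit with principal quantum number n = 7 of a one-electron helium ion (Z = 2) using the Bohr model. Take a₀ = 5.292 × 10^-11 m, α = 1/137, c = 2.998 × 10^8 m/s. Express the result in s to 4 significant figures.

r = n²a₀/Z = 7²·5.292 × 10^-11/2 = 1.297 × 10^-9 m
v = Zαc/n = 2·0.007299·2.998 × 10^8/7 = 6.252 × 10^5 m/s
T = 2πr/v = 1.303 × 10^-14 s

1.303 × 10^-14 s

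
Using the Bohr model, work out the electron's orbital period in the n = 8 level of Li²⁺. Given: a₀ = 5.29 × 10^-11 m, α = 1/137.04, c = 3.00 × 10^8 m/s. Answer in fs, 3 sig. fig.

8.64 fs

r = n²a₀/Z = 8²·5.29 × 10^-11/3 = 1.13 × 10^-9 m
v = Zαc/n = 3·0.00730·3.00 × 10^8/8 = 8.21 × 10^5 m/s
T = 2πr/v = 8.64 × 10^-15 s = 8.64 fs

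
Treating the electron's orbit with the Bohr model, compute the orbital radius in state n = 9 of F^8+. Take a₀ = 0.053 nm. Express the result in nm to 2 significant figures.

r_n = n²a₀/Z = 9² × 0.053 / 9
    = 81 × 0.053 / 9 = 0.48 nm

0.48 nm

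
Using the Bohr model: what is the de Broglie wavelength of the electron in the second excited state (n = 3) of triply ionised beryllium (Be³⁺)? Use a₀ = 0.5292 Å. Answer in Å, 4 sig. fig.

2.494 Å

The Bohr quantisation condition is nλ = 2πr_n.
r_n = n²a₀/Z = 1.191 Å
λ = 2πr_n/n = 2π·1.191/3 = 2.494 Å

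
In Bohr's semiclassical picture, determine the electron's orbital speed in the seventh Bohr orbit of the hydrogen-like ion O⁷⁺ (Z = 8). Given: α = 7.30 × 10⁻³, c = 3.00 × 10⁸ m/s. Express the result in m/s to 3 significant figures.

2.50 × 10⁶ m/s

v_n = Zαc/n = 8 × 0.00730 × 3.00 × 10⁸ / 7
    = 2.50 × 10⁶ m/s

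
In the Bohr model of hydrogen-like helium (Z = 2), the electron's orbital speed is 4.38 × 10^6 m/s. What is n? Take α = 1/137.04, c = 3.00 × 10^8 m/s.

1

v_n = Zαc/n ⇒ n = Zαc/v = 2 × 0.00730 × 3.00 × 10^8 / 4.38 × 10^6 ≈ 1.00
n = 1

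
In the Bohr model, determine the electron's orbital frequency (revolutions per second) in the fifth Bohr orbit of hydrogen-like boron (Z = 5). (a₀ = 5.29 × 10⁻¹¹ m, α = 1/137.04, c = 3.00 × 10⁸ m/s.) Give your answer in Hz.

r = n²a₀/Z = 2.64 × 10⁻¹⁰ m, v = Zαc/n = 2.19 × 10⁶ m/s
f = v/(2πr) = 1.32 × 10¹⁵ Hz

1.32 × 10¹⁵ Hz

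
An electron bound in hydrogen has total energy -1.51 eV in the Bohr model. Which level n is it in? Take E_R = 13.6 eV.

E_n = −E_R Z²/n² ⇒ n² = E_R Z²/(−E_n) = 13.6 × 1² / 1.51 ≈ 9.01
n = 3

3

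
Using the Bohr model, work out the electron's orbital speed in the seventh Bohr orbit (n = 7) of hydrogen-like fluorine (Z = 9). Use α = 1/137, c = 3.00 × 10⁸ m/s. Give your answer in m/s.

2.82 × 10⁶ m/s

v_n = Zαc/n = 9 × 0.00730 × 3.00 × 10⁸ / 7
    = 2.82 × 10⁶ m/s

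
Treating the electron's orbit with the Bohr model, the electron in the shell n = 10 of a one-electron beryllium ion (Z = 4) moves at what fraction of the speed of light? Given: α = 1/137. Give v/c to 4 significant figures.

0.002920

v_n = Zαc/n, so v/c = Zα/n = 4 × 0.007299 / 10 = 0.002920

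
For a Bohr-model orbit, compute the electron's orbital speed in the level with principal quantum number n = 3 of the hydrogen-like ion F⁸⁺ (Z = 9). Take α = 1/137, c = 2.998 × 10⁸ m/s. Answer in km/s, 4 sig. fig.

6565 km/s

v_n = Zαc/n = 9 × 0.007299 × 2.998 × 10⁸ / 3
    = 6565 km/s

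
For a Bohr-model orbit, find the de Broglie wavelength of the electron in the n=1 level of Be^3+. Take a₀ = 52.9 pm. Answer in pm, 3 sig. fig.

The Bohr quantisation condition is nλ = 2πr_n.
r_n = n²a₀/Z = 13.2 pm
λ = 2πr_n/n = 2π·13.2/1 = 83.1 pm

83.1 pm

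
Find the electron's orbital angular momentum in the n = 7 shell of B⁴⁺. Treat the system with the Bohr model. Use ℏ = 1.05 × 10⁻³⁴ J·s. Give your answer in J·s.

L_n = nℏ = 7 × 1.05 × 10⁻³⁴ = 7.35 × 10⁻³⁴ J·s

7.35 × 10⁻³⁴ J·s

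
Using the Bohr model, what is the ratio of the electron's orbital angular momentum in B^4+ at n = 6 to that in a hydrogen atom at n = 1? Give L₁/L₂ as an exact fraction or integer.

6

L = nℏ is independent of Z.
L₁/L₂ = n₁/n₂ = 6/1 = 6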